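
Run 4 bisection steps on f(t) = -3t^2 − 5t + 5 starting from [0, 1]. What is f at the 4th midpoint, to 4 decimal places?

0.1445

midpoint 0.5: f = 1.75 > 0 → [0.5, 1]
midpoint 0.75: f = -0.4375 < 0 → [0.5, 0.75]
midpoint 0.625: f = 0.703125 > 0 → [0.625, 0.75]
midpoint 0.6875: f = 0.1445 > 0 → [0.6875, 0.75]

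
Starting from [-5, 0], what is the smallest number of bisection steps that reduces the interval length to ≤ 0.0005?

14

Width after n steps is 5/2^n. Need 2^n ≥ 5/0.0005 = 10000.
2^13 = 8192 < 10000 ≤ 2^14 = 16384, so n = 14.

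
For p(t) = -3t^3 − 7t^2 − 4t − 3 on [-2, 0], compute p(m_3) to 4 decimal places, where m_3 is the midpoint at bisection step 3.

midpoint -1: p = -3 < 0 → [-2, -1]
midpoint -1.5: p = -2.625 < 0 → [-2, -1.5]
midpoint -1.75: p = -1.359375 < 0 → [-2, -1.75]

-1.3594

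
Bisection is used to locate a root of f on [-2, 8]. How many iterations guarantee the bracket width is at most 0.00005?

Width after n steps is 10/2^n. Need 2^n ≥ 10/0.00005 = 200000.
2^17 = 131072 < 200000 ≤ 2^18 = 262144, so n = 18.

18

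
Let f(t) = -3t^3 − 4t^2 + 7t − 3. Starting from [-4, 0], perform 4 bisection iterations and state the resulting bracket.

f(-2) = -9 < 0, so the root lies in [-4, -2]
f(-3) = 21 > 0, so the root lies in [-3, -2]
f(-2.5) = 1.375 > 0, so the root lies in [-2.5, -2]
f(-2.25) = -4.8281 < 0, so the root lies in [-2.5, -2.25]

[-2.5, -2.25]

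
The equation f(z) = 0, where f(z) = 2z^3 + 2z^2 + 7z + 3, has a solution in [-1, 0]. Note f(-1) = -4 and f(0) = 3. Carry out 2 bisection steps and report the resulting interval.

z = -0.5 gives f = -0.25, negative; keep [-0.5, 0]
z = -0.25 gives f = 1.34375, positive; keep [-0.5, -0.25]

[-0.5, -0.25]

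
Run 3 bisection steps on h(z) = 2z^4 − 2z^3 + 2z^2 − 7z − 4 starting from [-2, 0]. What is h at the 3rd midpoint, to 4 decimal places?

z = -1 gives h = 9, positive; keep [-1, 0]
z = -0.5 gives h = 0.375, positive; keep [-0.5, 0]
z = -0.25 gives h = -2.085938, negative; keep [-0.5, -0.25]

-2.0859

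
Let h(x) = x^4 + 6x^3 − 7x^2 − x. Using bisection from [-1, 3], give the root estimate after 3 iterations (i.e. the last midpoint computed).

x = 1 gives h = -1, negative; keep [1, 3]
x = 2 gives h = 34, positive; keep [1, 2]
x = 1.5 gives h = 8.0625, positive; keep [1, 1.5]

1.5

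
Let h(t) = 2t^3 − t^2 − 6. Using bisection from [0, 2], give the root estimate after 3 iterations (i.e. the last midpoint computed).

1.75

t = 1 gives h = -5, negative; keep [1, 2]
t = 1.5 gives h = -1.5, negative; keep [1.5, 2]
t = 1.75 gives h = 1.65625, positive; keep [1.5, 1.75]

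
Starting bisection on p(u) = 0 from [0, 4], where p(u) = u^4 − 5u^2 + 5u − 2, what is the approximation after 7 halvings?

1.65625

m = 2, p(m) = 4 (+); new bracket [0, 2]
m = 1, p(m) = -1 (−); new bracket [1, 2]
m = 1.5, p(m) = -0.6875 (−); new bracket [1.5, 2]
m = 1.75, p(m) = 0.8164 (+); new bracket [1.5, 1.75]
m = 1.625, p(m) = -0.1052 (−); new bracket [1.625, 1.75]
m = 1.6875, p(m) = 0.3084 (+); new bracket [1.625, 1.6875]
m = 1.65625, p(m) = 0.0904 (+); new bracket [1.625, 1.65625]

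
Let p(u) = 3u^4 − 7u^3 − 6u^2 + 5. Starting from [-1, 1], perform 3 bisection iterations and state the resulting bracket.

midpoint 0: p = 5 > 0 → [0, 1]
midpoint 0.5: p = 2.8125 > 0 → [0.5, 1]
midpoint 0.75: p = -0.378906 < 0 → [0.5, 0.75]

[0.5, 0.75]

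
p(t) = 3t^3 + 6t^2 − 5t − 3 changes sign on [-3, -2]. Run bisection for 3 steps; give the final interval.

t = -2.5 gives p = 0.125, positive; keep [-3, -2.5]
t = -2.75 gives p = -6.265625, negative; keep [-2.75, -2.5]
t = -2.625 gives p = -2.794922, negative; keep [-2.625, -2.5]

[-2.625, -2.5]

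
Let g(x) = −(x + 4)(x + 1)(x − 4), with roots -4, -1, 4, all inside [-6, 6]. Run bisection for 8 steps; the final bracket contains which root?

g(0) = 16 > 0, so the root lies in [0, 6]
g(3) = 28 > 0, so the root lies in [3, 6]
g(4.5) = -23.375 < 0, so the root lies in [3, 4.5]
g(3.75) = 9.2031 > 0, so the root lies in [3.75, 4.5]
g(4.125) = -5.2051 < 0, so the root lies in [3.75, 4.125]
g(3.9375) = 2.4495 > 0, so the root lies in [3.9375, 4.125]
g(4.03125) = -1.2627 < 0, so the root lies in [3.9375, 4.03125]
g(3.984375) = 0.6218 > 0, so the root lies in [3.984375, 4.03125]

4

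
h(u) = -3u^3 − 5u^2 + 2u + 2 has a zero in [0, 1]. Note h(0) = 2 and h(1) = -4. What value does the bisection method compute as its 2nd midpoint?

0.75

m = 0.5, h(m) = 1.375 (+); new bracket [0.5, 1]
m = 0.75, h(m) = -0.578125 (−); new bracket [0.5, 0.75]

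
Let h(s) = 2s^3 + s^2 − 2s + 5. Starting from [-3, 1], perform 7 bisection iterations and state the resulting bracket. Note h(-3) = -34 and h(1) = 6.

midpoint -1: h = 6 > 0 → [-3, -1]
midpoint -2: h = -3 < 0 → [-2, -1]
midpoint -1.5: h = 3.5 > 0 → [-2, -1.5]
midpoint -1.75: h = 0.8438 > 0 → [-2, -1.75]
midpoint -1.875: h = -0.918 < 0 → [-1.875, -1.75]
midpoint -1.8125: h = 0.0015 > 0 → [-1.875, -1.8125]
midpoint -1.84375: h = -0.4484 < 0 → [-1.84375, -1.8125]

[-1.84375, -1.8125]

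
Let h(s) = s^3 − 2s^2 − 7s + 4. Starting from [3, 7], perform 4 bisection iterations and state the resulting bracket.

[3.5, 3.75]

midpoint 5: h = 44 > 0 → [3, 5]
midpoint 4: h = 8 > 0 → [3, 4]
midpoint 3.5: h = -2.125 < 0 → [3.5, 4]
midpoint 3.75: h = 2.3594 > 0 → [3.5, 3.75]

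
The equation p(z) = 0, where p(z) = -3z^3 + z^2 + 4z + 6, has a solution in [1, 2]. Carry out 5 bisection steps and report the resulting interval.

z = 1.5 gives p = 4.125, positive; keep [1.5, 2]
z = 1.75 gives p = -0.015625, negative; keep [1.5, 1.75]
z = 1.625 gives p = 2.267578, positive; keep [1.625, 1.75]
z = 1.6875 gives p = 1.1814, positive; keep [1.6875, 1.75]
z = 1.71875 gives p = 0.597, positive; keep [1.71875, 1.75]

[1.71875, 1.75]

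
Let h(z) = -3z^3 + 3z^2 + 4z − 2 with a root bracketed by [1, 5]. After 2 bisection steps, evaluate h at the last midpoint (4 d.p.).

midpoint 3: h = -44 < 0 → [1, 3]
midpoint 2: h = -6 < 0 → [1, 2]

-6.0000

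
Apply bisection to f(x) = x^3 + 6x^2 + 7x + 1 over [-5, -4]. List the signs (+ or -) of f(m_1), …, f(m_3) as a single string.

-++

x = -4.5 gives f = -0.125, negative; keep [-4.5, -4]
x = -4.25 gives f = 2.859375, positive; keep [-4.5, -4.25]
x = -4.375 gives f = 1.478516, positive; keep [-4.5, -4.375]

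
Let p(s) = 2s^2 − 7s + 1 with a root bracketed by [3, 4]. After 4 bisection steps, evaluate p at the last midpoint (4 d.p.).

s = 3.5 gives p = 1, positive; keep [3, 3.5]
s = 3.25 gives p = -0.625, negative; keep [3.25, 3.5]
s = 3.375 gives p = 0.15625, positive; keep [3.25, 3.375]
s = 3.3125 gives p = -0.2422, negative; keep [3.3125, 3.375]

-0.2422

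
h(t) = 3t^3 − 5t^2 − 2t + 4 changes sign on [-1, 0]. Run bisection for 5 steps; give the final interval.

t = -0.5 gives h = 3.375, positive; keep [-1, -0.5]
t = -0.75 gives h = 1.421875, positive; keep [-1, -0.75]
t = -0.875 gives h = -0.087891, negative; keep [-0.875, -0.75]
t = -0.8125 gives h = 0.7151, positive; keep [-0.875, -0.8125]
t = -0.84375 gives h = 0.3259, positive; keep [-0.875, -0.84375]

[-0.875, -0.84375]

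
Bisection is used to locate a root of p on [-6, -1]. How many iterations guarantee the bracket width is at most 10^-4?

Width after n steps is 5/2^n. Need 2^n ≥ 5/10^-4 = 50000.
2^15 = 32768 < 50000 ≤ 2^16 = 65536, so n = 16.

16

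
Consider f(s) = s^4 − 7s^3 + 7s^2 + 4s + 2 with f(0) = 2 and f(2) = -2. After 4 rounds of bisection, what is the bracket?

[1.875, 2]

midpoint 1: f = 7 > 0 → [1, 2]
midpoint 1.5: f = 5.1875 > 0 → [1.5, 2]
midpoint 1.75: f = 2.300781 > 0 → [1.75, 2]
midpoint 1.875: f = 0.3264 > 0 → [1.875, 2]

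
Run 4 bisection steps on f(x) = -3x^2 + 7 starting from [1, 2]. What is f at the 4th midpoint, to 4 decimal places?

m = 1.5, f(m) = 0.25 (+); new bracket [1.5, 2]
m = 1.75, f(m) = -2.1875 (−); new bracket [1.5, 1.75]
m = 1.625, f(m) = -0.921875 (−); new bracket [1.5, 1.625]
m = 1.5625, f(m) = -0.3242 (−); new bracket [1.5, 1.5625]

-0.3242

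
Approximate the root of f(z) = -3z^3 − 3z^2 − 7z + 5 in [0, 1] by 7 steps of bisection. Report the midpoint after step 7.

0.5234375

z = 0.5 gives f = 0.375, positive; keep [0.5, 1]
z = 0.75 gives f = -3.203125, negative; keep [0.5, 0.75]
z = 0.625 gives f = -1.279297, negative; keep [0.5, 0.625]
z = 0.5625 gives f = -0.4207, negative; keep [0.5, 0.5625]
z = 0.53125 gives f = -0.0152, negative; keep [0.5, 0.53125]
z = 0.515625 gives f = 0.1818, positive; keep [0.515625, 0.53125]
z = 0.5234375 gives f = 0.0837, positive; keep [0.5234375, 0.53125]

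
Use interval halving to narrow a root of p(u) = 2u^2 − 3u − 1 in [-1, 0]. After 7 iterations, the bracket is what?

[-0.28125, -0.2734375]

u = -0.5 gives p = 1, positive; keep [-0.5, 0]
u = -0.25 gives p = -0.125, negative; keep [-0.5, -0.25]
u = -0.375 gives p = 0.40625, positive; keep [-0.375, -0.25]
u = -0.3125 gives p = 0.1328, positive; keep [-0.3125, -0.25]
u = -0.28125 gives p = 0.002, positive; keep [-0.28125, -0.25]
u = -0.265625 gives p = -0.062, negative; keep [-0.28125, -0.265625]
u = -0.2734375 gives p = -0.0302, negative; keep [-0.28125, -0.2734375]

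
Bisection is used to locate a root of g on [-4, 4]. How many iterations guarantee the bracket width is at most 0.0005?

Width after n steps is 8/2^n. Need 2^n ≥ 8/0.0005 = 16000.
2^13 = 8192 < 16000 ≤ 2^14 = 16384, so n = 14.

14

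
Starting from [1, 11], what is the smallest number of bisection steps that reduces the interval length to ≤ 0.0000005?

Width after n steps is 10/2^n. Need 2^n ≥ 10/0.0000005 = 20000000.
2^24 = 16777216 < 20000000 ≤ 2^25 = 33554432, so n = 25.

25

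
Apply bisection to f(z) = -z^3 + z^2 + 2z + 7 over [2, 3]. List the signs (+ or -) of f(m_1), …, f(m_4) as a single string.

f(2.5) = 2.625 > 0, so the root lies in [2.5, 3]
f(2.75) = -0.734375 < 0, so the root lies in [2.5, 2.75]
f(2.625) = 1.052734 > 0, so the root lies in [2.625, 2.75]
f(2.6875) = 0.1868 > 0, so the root lies in [2.6875, 2.75]

+-++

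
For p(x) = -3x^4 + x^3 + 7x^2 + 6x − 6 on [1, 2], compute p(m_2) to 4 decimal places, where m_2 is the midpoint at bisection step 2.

3.1602

midpoint 1.5: p = 6.9375 > 0 → [1.5, 2]
midpoint 1.75: p = 3.160156 > 0 → [1.75, 2]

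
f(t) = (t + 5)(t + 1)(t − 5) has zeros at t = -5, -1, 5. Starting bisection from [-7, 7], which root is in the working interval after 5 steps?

5

midpoint 0: f = -25 < 0 → [0, 7]
midpoint 3.5: f = -57.375 < 0 → [3.5, 7]
midpoint 5.25: f = 16.015625 > 0 → [3.5, 5.25]
midpoint 4.375: f = -31.4941 < 0 → [4.375, 5.25]
midpoint 4.8125: f = -10.6941 < 0 → [4.8125, 5.25]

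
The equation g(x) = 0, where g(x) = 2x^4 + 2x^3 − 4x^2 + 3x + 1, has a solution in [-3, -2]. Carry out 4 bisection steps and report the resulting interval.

[-2.1875, -2.125]

midpoint -2.5: g = 15.375 > 0 → [-2.5, -2]
midpoint -2.25: g = 2.476562 > 0 → [-2.25, -2]
midpoint -2.125: g = -1.847168 < 0 → [-2.25, -2.125]
midpoint -2.1875: g = 0.1573 > 0 → [-2.1875, -2.125]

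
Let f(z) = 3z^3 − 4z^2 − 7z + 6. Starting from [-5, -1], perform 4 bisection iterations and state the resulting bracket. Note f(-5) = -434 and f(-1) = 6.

[-1.5, -1.25]

z = -3 gives f = -90, negative; keep [-3, -1]
z = -2 gives f = -20, negative; keep [-2, -1]
z = -1.5 gives f = -2.625, negative; keep [-1.5, -1]
z = -1.25 gives f = 2.6406, positive; keep [-1.5, -1.25]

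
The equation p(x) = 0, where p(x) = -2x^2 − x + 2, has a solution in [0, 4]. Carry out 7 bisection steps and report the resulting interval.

midpoint 2: p = -8 < 0 → [0, 2]
midpoint 1: p = -1 < 0 → [0, 1]
midpoint 0.5: p = 1 > 0 → [0.5, 1]
midpoint 0.75: p = 0.125 > 0 → [0.75, 1]
midpoint 0.875: p = -0.4062 < 0 → [0.75, 0.875]
midpoint 0.8125: p = -0.1328 < 0 → [0.75, 0.8125]
midpoint 0.78125: p = -0.002 < 0 → [0.75, 0.78125]

[0.75, 0.78125]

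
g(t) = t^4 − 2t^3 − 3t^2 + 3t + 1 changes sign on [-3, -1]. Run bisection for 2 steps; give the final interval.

[-1.5, -1]

t = -2 gives g = 15, positive; keep [-2, -1]
t = -1.5 gives g = 1.5625, positive; keep [-1.5, -1]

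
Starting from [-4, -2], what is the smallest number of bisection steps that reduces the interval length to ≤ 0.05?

6

Width after n steps is 2/2^n. Need 2^n ≥ 2/0.05 = 40.
2^5 = 32 < 40 ≤ 2^6 = 64, so n = 6.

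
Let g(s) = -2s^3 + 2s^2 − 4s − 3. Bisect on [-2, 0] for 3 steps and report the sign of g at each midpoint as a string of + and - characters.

s = -1 gives g = 5, positive; keep [-1, 0]
s = -0.5 gives g = -0.25, negative; keep [-1, -0.5]
s = -0.75 gives g = 1.96875, positive; keep [-0.75, -0.5]

+-+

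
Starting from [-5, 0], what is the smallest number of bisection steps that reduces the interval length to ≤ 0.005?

10

Width after n steps is 5/2^n. Need 2^n ≥ 5/0.005 = 1000.
2^9 = 512 < 1000 ≤ 2^10 = 1024, so n = 10.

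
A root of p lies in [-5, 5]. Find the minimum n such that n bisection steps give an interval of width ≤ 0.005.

Width after n steps is 10/2^n. Need 2^n ≥ 10/0.005 = 2000.
2^10 = 1024 < 2000 ≤ 2^11 = 2048, so n = 11.

11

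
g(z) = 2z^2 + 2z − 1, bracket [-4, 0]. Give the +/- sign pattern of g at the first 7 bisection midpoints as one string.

z = -2 gives g = 3, positive; keep [-2, 0]
z = -1 gives g = -1, negative; keep [-2, -1]
z = -1.5 gives g = 0.5, positive; keep [-1.5, -1]
z = -1.25 gives g = -0.375, negative; keep [-1.5, -1.25]
z = -1.375 gives g = 0.0312, positive; keep [-1.375, -1.25]
z = -1.3125 gives g = -0.1797, negative; keep [-1.375, -1.3125]
z = -1.34375 gives g = -0.0762, negative; keep [-1.375, -1.34375]

+-+-+--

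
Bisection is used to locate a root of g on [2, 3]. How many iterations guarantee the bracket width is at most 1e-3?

10

Width after n steps is 1/2^n. Need 2^n ≥ 1/1e-3 = 1000.
2^9 = 512 < 1000 ≤ 2^10 = 1024, so n = 10.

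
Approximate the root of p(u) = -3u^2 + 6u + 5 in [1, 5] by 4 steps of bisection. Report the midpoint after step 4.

midpoint 3: p = -4 < 0 → [1, 3]
midpoint 2: p = 5 > 0 → [2, 3]
midpoint 2.5: p = 1.25 > 0 → [2.5, 3]
midpoint 2.75: p = -1.1875 < 0 → [2.5, 2.75]

2.75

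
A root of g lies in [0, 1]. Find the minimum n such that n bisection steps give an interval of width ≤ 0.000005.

Width after n steps is 1/2^n. Need 2^n ≥ 1/0.000005 = 200000.
2^17 = 131072 < 200000 ≤ 2^18 = 262144, so n = 18.

18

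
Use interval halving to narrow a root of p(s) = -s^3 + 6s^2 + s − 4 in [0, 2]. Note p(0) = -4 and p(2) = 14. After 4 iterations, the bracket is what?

midpoint 1: p = 2 > 0 → [0, 1]
midpoint 0.5: p = -2.125 < 0 → [0.5, 1]
midpoint 0.75: p = -0.296875 < 0 → [0.75, 1]
midpoint 0.875: p = 0.7988 > 0 → [0.75, 0.875]

[0.75, 0.875]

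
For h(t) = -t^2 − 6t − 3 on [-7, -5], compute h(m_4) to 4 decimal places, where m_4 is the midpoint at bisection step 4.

midpoint -6: h = -3 < 0 → [-6, -5]
midpoint -5.5: h = -0.25 < 0 → [-5.5, -5]
midpoint -5.25: h = 0.9375 > 0 → [-5.5, -5.25]
midpoint -5.375: h = 0.3594 > 0 → [-5.5, -5.375]

0.3594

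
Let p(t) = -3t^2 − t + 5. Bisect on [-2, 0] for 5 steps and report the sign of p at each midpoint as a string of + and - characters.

midpoint -1: p = 3 > 0 → [-2, -1]
midpoint -1.5: p = -0.25 < 0 → [-1.5, -1]
midpoint -1.25: p = 1.5625 > 0 → [-1.5, -1.25]
midpoint -1.375: p = 0.7031 > 0 → [-1.5, -1.375]
midpoint -1.4375: p = 0.2383 > 0 → [-1.5, -1.4375]

+-+++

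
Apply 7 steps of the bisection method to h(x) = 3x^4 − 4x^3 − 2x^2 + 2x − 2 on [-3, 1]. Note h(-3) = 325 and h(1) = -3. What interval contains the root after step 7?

[-0.96875, -0.9375]

h(-1) = 1 > 0, so the root lies in [-1, 1]
h(0) = -2 < 0, so the root lies in [-1, 0]
h(-0.5) = -2.8125 < 0, so the root lies in [-1, -0.5]
h(-0.75) = -1.9883 < 0, so the root lies in [-1, -0.75]
h(-0.875) = -0.843 < 0, so the root lies in [-1, -0.875]
h(-0.9375) = -0.0195 < 0, so the root lies in [-1, -0.9375]
h(-0.96875) = 0.4644 > 0, so the root lies in [-0.96875, -0.9375]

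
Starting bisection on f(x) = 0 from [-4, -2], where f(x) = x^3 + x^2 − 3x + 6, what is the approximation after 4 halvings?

f(-3) = -3 < 0, so the root lies in [-3, -2]
f(-2.5) = 4.125 > 0, so the root lies in [-3, -2.5]
f(-2.75) = 1.015625 > 0, so the root lies in [-3, -2.75]
f(-2.875) = -0.873 < 0, so the root lies in [-2.875, -2.75]

-2.875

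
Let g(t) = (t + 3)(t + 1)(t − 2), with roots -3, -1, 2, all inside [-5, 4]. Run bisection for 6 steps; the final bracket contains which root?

g(-0.5) = -3.125 < 0, so the root lies in [-0.5, 4]
g(1.75) = -3.265625 < 0, so the root lies in [1.75, 4]
g(2.875) = 19.919922 > 0, so the root lies in [1.75, 2.875]
g(2.3125) = 5.4993 > 0, so the root lies in [1.75, 2.3125]
g(2.03125) = 0.4766 > 0, so the root lies in [1.75, 2.03125]
g(1.890625) = -1.5462 < 0, so the root lies in [1.890625, 2.03125]

2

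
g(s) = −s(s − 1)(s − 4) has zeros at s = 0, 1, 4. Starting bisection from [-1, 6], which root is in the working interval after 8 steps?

4

m = 2.5, g(m) = 5.625 (+); new bracket [2.5, 6]
m = 4.25, g(m) = -3.453125 (−); new bracket [2.5, 4.25]
m = 3.375, g(m) = 5.009766 (+); new bracket [3.375, 4.25]
m = 3.8125, g(m) = 2.0105 (+); new bracket [3.8125, 4.25]
m = 4.03125, g(m) = -0.3819 (−); new bracket [3.8125, 4.03125]
m = 3.921875, g(m) = 0.8953 (+); new bracket [3.921875, 4.03125]
m = 3.9765625, g(m) = 0.2774 (+); new bracket [3.9765625, 4.03125]
m = 4.00390625, g(m) = -0.047 (−); new bracket [3.9765625, 4.00390625]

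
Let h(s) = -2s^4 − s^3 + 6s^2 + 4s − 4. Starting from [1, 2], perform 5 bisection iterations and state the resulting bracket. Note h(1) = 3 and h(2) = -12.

h(1.5) = 2 > 0, so the root lies in [1.5, 2]
h(1.75) = -2.742188 < 0, so the root lies in [1.5, 1.75]
h(1.625) = 0.106934 > 0, so the root lies in [1.625, 1.75]
h(1.6875) = -1.1878 < 0, so the root lies in [1.625, 1.6875]
h(1.65625) = -0.5093 < 0, so the root lies in [1.625, 1.65625]

[1.625, 1.65625]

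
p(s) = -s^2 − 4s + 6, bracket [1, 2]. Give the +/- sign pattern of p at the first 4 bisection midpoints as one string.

p(1.5) = -2.25 < 0, so the root lies in [1, 1.5]
p(1.25) = -0.5625 < 0, so the root lies in [1, 1.25]
p(1.125) = 0.234375 > 0, so the root lies in [1.125, 1.25]
p(1.1875) = -0.1602 < 0, so the root lies in [1.125, 1.1875]

--+-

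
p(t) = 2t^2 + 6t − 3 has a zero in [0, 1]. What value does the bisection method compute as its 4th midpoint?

t = 0.5 gives p = 0.5, positive; keep [0, 0.5]
t = 0.25 gives p = -1.375, negative; keep [0.25, 0.5]
t = 0.375 gives p = -0.46875, negative; keep [0.375, 0.5]
t = 0.4375 gives p = 0.0078, positive; keep [0.375, 0.4375]

0.4375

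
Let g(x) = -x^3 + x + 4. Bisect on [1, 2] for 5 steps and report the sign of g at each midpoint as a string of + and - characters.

++--+

x = 1.5 gives g = 2.125, positive; keep [1.5, 2]
x = 1.75 gives g = 0.390625, positive; keep [1.75, 2]
x = 1.875 gives g = -0.716797, negative; keep [1.75, 1.875]
x = 1.8125 gives g = -0.1418, negative; keep [1.75, 1.8125]
x = 1.78125 gives g = 0.1296, positive; keep [1.78125, 1.8125]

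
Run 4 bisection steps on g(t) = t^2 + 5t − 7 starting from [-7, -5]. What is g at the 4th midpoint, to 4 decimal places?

g(-6) = -1 < 0, so the root lies in [-7, -6]
g(-6.5) = 2.75 > 0, so the root lies in [-6.5, -6]
g(-6.25) = 0.8125 > 0, so the root lies in [-6.25, -6]
g(-6.125) = -0.1094 < 0, so the root lies in [-6.25, -6.125]

-0.1094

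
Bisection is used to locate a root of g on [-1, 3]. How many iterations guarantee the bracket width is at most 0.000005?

20

Width after n steps is 4/2^n. Need 2^n ≥ 4/0.000005 = 800000.
2^19 = 524288 < 800000 ≤ 2^20 = 1048576, so n = 20.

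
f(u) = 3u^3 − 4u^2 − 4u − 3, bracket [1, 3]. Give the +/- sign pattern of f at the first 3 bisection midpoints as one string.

m = 2, f(m) = -3 (−); new bracket [2, 3]
m = 2.5, f(m) = 8.875 (+); new bracket [2, 2.5]
m = 2.25, f(m) = 1.921875 (+); new bracket [2, 2.25]

-++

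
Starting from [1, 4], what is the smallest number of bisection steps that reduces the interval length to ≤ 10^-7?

Width after n steps is 3/2^n. Need 2^n ≥ 3/10^-7 = 30000000.
2^24 = 16777216 < 30000000 ≤ 2^25 = 33554432, so n = 25.

25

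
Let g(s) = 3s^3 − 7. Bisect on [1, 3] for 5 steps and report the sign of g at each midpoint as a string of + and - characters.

s = 2 gives g = 17, positive; keep [1, 2]
s = 1.5 gives g = 3.125, positive; keep [1, 1.5]
s = 1.25 gives g = -1.140625, negative; keep [1.25, 1.5]
s = 1.375 gives g = 0.7988, positive; keep [1.25, 1.375]
s = 1.3125 gives g = -0.217, negative; keep [1.3125, 1.375]

++-+-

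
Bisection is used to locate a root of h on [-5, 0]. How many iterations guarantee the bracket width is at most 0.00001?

19

Width after n steps is 5/2^n. Need 2^n ≥ 5/0.00001 = 500000.
2^18 = 262144 < 500000 ≤ 2^19 = 524288, so n = 19.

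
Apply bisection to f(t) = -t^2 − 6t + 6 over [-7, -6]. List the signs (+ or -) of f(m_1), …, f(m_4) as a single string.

++-+

m = -6.5, f(m) = 2.75 (+); new bracket [-7, -6.5]
m = -6.75, f(m) = 0.9375 (+); new bracket [-7, -6.75]
m = -6.875, f(m) = -0.015625 (−); new bracket [-6.875, -6.75]
m = -6.8125, f(m) = 0.4648 (+); new bracket [-6.875, -6.8125]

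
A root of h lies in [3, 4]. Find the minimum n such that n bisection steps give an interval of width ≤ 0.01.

7

Width after n steps is 1/2^n. Need 2^n ≥ 1/0.01 = 100.
2^6 = 64 < 100 ≤ 2^7 = 128, so n = 7.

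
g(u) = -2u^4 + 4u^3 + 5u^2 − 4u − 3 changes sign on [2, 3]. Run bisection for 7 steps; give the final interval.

u = 2.5 gives g = 2.625, positive; keep [2.5, 3]
u = 2.75 gives g = -7.382812, negative; keep [2.5, 2.75]
u = 2.625 gives g = -1.656738, negative; keep [2.5, 2.625]
u = 2.5625 gives g = 0.6523, positive; keep [2.5625, 2.625]
u = 2.59375 gives g = -0.4587, negative; keep [2.5625, 2.59375]
u = 2.578125 gives g = 0.1075, positive; keep [2.578125, 2.59375]
u = 2.5859375 gives g = -0.1729, negative; keep [2.578125, 2.5859375]

[2.578125, 2.5859375]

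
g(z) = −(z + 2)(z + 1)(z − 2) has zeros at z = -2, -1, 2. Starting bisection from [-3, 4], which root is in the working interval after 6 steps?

m = 0.5, g(m) = 5.625 (+); new bracket [0.5, 4]
m = 2.25, g(m) = -3.453125 (−); new bracket [0.5, 2.25]
m = 1.375, g(m) = 5.009766 (+); new bracket [1.375, 2.25]
m = 1.8125, g(m) = 2.0105 (+); new bracket [1.8125, 2.25]
m = 2.03125, g(m) = -0.3819 (−); new bracket [1.8125, 2.03125]
m = 1.921875, g(m) = 0.8953 (+); new bracket [1.921875, 2.03125]

2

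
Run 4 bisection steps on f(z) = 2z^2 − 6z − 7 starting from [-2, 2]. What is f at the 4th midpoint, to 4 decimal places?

z = 0 gives f = -7, negative; keep [-2, 0]
z = -1 gives f = 1, positive; keep [-1, 0]
z = -0.5 gives f = -3.5, negative; keep [-1, -0.5]
z = -0.75 gives f = -1.375, negative; keep [-1, -0.75]

-1.3750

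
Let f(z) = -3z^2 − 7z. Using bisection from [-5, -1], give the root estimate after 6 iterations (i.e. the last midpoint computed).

midpoint -3: f = -6 < 0 → [-3, -1]
midpoint -2: f = 2 > 0 → [-3, -2]
midpoint -2.5: f = -1.25 < 0 → [-2.5, -2]
midpoint -2.25: f = 0.5625 > 0 → [-2.5, -2.25]
midpoint -2.375: f = -0.2969 < 0 → [-2.375, -2.25]
midpoint -2.3125: f = 0.1445 > 0 → [-2.375, -2.3125]

-2.3125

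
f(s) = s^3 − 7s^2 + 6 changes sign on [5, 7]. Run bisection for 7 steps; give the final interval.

[6.859375, 6.875]

midpoint 6: f = -30 < 0 → [6, 7]
midpoint 6.5: f = -15.125 < 0 → [6.5, 7]
midpoint 6.75: f = -5.390625 < 0 → [6.75, 7]
midpoint 6.875: f = 0.0918 > 0 → [6.75, 6.875]
midpoint 6.8125: f = -2.7019 < 0 → [6.8125, 6.875]
midpoint 6.84375: f = -1.3183 < 0 → [6.84375, 6.875]
midpoint 6.859375: f = -0.6166 < 0 → [6.859375, 6.875]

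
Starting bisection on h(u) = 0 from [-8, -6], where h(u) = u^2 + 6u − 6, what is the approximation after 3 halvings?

-6.75

h(-7) = 1 > 0, so the root lies in [-7, -6]
h(-6.5) = -2.75 < 0, so the root lies in [-7, -6.5]
h(-6.75) = -0.9375 < 0, so the root lies in [-7, -6.75]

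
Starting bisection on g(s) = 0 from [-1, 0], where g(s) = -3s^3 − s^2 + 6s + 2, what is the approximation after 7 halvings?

-0.3359375

g(-0.5) = -0.875 < 0, so the root lies in [-0.5, 0]
g(-0.25) = 0.484375 > 0, so the root lies in [-0.5, -0.25]
g(-0.375) = -0.232422 < 0, so the root lies in [-0.375, -0.25]
g(-0.3125) = 0.1189 > 0, so the root lies in [-0.375, -0.3125]
g(-0.34375) = -0.0588 < 0, so the root lies in [-0.34375, -0.3125]
g(-0.328125) = 0.0296 > 0, so the root lies in [-0.34375, -0.328125]
g(-0.3359375) = -0.0147 < 0, so the root lies in [-0.3359375, -0.328125]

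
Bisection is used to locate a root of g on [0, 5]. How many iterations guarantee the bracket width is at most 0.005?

10

Width after n steps is 5/2^n. Need 2^n ≥ 5/0.005 = 1000.
2^9 = 512 < 1000 ≤ 2^10 = 1024, so n = 10.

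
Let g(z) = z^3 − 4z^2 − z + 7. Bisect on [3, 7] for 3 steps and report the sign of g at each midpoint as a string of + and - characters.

++-

z = 5 gives g = 27, positive; keep [3, 5]
z = 4 gives g = 3, positive; keep [3, 4]
z = 3.5 gives g = -2.625, negative; keep [3.5, 4]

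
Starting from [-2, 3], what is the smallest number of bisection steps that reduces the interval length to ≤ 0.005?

10

Width after n steps is 5/2^n. Need 2^n ≥ 5/0.005 = 1000.
2^9 = 512 < 1000 ≤ 2^10 = 1024, so n = 10.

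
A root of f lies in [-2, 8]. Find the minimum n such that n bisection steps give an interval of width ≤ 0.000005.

21

Width after n steps is 10/2^n. Need 2^n ≥ 10/0.000005 = 2000000.
2^20 = 1048576 < 2000000 ≤ 2^21 = 2097152, so n = 21.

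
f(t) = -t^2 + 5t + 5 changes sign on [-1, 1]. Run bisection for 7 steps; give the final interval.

m = 0, f(m) = 5 (+); new bracket [-1, 0]
m = -0.5, f(m) = 2.25 (+); new bracket [-1, -0.5]
m = -0.75, f(m) = 0.6875 (+); new bracket [-1, -0.75]
m = -0.875, f(m) = -0.1406 (−); new bracket [-0.875, -0.75]
m = -0.8125, f(m) = 0.2773 (+); new bracket [-0.875, -0.8125]
m = -0.84375, f(m) = 0.0693 (+); new bracket [-0.875, -0.84375]
m = -0.859375, f(m) = -0.0354 (−); new bracket [-0.859375, -0.84375]

[-0.859375, -0.84375]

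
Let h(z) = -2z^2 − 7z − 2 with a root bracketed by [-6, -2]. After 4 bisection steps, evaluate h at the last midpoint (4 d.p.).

m = -4, h(m) = -6 (−); new bracket [-4, -2]
m = -3, h(m) = 1 (+); new bracket [-4, -3]
m = -3.5, h(m) = -2 (−); new bracket [-3.5, -3]
m = -3.25, h(m) = -0.375 (−); new bracket [-3.25, -3]

-0.3750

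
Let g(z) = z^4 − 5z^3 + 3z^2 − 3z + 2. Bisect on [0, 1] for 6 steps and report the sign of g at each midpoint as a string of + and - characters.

midpoint 0.5: g = 0.6875 > 0 → [0.5, 1]
midpoint 0.75: g = -0.355469 < 0 → [0.5, 0.75]
midpoint 0.625: g = 0.22876 > 0 → [0.625, 0.75]
midpoint 0.6875: g = -0.0459 < 0 → [0.625, 0.6875]
midpoint 0.65625: g = 0.0956 > 0 → [0.65625, 0.6875]
midpoint 0.671875: g = 0.0259 > 0 → [0.671875, 0.6875]

+-+-++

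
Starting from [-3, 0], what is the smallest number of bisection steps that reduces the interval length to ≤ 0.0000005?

Width after n steps is 3/2^n. Need 2^n ≥ 3/0.0000005 = 6000000.
2^22 = 4194304 < 6000000 ≤ 2^23 = 8388608, so n = 23.

23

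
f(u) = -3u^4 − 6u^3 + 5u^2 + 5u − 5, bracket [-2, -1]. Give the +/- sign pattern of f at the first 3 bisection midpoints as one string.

++-

midpoint -1.5: f = 3.8125 > 0 → [-1.5, -1]
midpoint -1.25: f = 0.957031 > 0 → [-1.25, -1]
midpoint -1.125: f = -0.559326 < 0 → [-1.25, -1.125]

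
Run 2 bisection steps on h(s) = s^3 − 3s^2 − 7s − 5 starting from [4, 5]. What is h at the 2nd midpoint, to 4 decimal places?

m = 4.5, h(m) = -6.125 (−); new bracket [4.5, 5]
m = 4.75, h(m) = 1.234375 (+); new bracket [4.5, 4.75]

1.2344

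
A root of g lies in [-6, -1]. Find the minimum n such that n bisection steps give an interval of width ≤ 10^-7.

Width after n steps is 5/2^n. Need 2^n ≥ 5/10^-7 = 50000000.
2^25 = 33554432 < 50000000 ≤ 2^26 = 67108864, so n = 26.

26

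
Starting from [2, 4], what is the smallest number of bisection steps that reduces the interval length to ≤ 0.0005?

Width after n steps is 2/2^n. Need 2^n ≥ 2/0.0005 = 4000.
2^11 = 2048 < 4000 ≤ 2^12 = 4096, so n = 12.

12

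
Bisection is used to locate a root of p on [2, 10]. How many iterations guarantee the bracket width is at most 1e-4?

Width after n steps is 8/2^n. Need 2^n ≥ 8/1e-4 = 80000.
2^16 = 65536 < 80000 ≤ 2^17 = 131072, so n = 17.

17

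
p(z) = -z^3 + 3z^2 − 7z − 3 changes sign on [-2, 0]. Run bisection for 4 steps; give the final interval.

p(-1) = 8 > 0, so the root lies in [-1, 0]
p(-0.5) = 1.375 > 0, so the root lies in [-0.5, 0]
p(-0.25) = -1.046875 < 0, so the root lies in [-0.5, -0.25]
p(-0.375) = 0.0996 > 0, so the root lies in [-0.375, -0.25]

[-0.375, -0.25]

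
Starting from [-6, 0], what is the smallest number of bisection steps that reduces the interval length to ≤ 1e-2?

10

Width after n steps is 6/2^n. Need 2^n ≥ 6/1e-2 = 600.
2^9 = 512 < 600 ≤ 2^10 = 1024, so n = 10.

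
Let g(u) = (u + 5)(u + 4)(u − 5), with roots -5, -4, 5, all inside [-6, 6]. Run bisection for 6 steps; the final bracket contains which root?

midpoint 0: g = -100 < 0 → [0, 6]
midpoint 3: g = -112 < 0 → [3, 6]
midpoint 4.5: g = -40.375 < 0 → [4.5, 6]
midpoint 5.25: g = 23.7031 > 0 → [4.5, 5.25]
midpoint 4.875: g = -10.9551 < 0 → [4.875, 5.25]
midpoint 5.0625: g = 5.6995 > 0 → [4.875, 5.0625]

5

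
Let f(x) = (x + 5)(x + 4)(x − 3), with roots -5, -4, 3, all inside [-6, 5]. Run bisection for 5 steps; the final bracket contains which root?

3

m = -0.5, f(m) = -55.125 (−); new bracket [-0.5, 5]
m = 2.25, f(m) = -33.984375 (−); new bracket [2.25, 5]
m = 3.625, f(m) = 41.103516 (+); new bracket [2.25, 3.625]
m = 2.9375, f(m) = -3.4417 (−); new bracket [2.9375, 3.625]
m = 3.28125, f(m) = 16.9588 (+); new bracket [2.9375, 3.28125]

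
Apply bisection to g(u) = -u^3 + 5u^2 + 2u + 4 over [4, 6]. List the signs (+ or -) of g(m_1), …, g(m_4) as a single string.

g(5) = 14 > 0, so the root lies in [5, 6]
g(5.5) = -0.125 < 0, so the root lies in [5, 5.5]
g(5.25) = 7.609375 > 0, so the root lies in [5.25, 5.5]
g(5.375) = 3.916 > 0, so the root lies in [5.375, 5.5]

+-++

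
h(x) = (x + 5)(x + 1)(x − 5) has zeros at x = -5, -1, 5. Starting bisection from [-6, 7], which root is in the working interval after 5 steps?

5

midpoint 0.5: h = -37.125 < 0 → [0.5, 7]
midpoint 3.75: h = -51.953125 < 0 → [3.75, 7]
midpoint 5.375: h = 24.802734 > 0 → [3.75, 5.375]
midpoint 4.5625: h = -23.2712 < 0 → [4.5625, 5.375]
midpoint 4.96875: h = -1.8594 < 0 → [4.96875, 5.375]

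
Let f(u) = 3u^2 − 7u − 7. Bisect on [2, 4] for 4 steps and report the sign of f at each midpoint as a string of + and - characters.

f(3) = -1 < 0, so the root lies in [3, 4]
f(3.5) = 5.25 > 0, so the root lies in [3, 3.5]
f(3.25) = 1.9375 > 0, so the root lies in [3, 3.25]
f(3.125) = 0.4219 > 0, so the root lies in [3, 3.125]

-+++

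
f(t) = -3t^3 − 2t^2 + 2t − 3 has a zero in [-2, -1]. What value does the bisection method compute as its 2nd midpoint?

midpoint -1.5: f = -0.375 < 0 → [-2, -1.5]
midpoint -1.75: f = 3.453125 > 0 → [-1.75, -1.5]

-1.75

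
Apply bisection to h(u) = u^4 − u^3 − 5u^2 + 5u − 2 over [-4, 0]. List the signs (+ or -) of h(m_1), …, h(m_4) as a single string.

-++-

m = -2, h(m) = -8 (−); new bracket [-4, -2]
m = -3, h(m) = 46 (+); new bracket [-3, -2]
m = -2.5, h(m) = 8.9375 (+); new bracket [-2.5, -2]
m = -2.25, h(m) = -1.543 (−); new bracket [-2.5, -2.25]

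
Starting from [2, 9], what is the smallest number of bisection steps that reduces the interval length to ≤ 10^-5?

Width after n steps is 7/2^n. Need 2^n ≥ 7/10^-5 = 700000.
2^19 = 524288 < 700000 ≤ 2^20 = 1048576, so n = 20.

20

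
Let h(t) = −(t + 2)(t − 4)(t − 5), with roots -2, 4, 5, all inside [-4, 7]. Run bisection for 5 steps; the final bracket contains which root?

-2

h(1.5) = -30.625 < 0, so the root lies in [-4, 1.5]
h(-1.25) = -24.609375 < 0, so the root lies in [-4, -1.25]
h(-2.625) = 31.572266 > 0, so the root lies in [-2.625, -1.25]
h(-1.9375) = -2.5745 < 0, so the root lies in [-2.625, -1.9375]
h(-2.28125) = 12.8631 > 0, so the root lies in [-2.28125, -1.9375]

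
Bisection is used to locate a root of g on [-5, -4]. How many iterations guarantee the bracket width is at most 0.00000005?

25

Width after n steps is 1/2^n. Need 2^n ≥ 1/0.00000005 = 20000000.
2^24 = 16777216 < 20000000 ≤ 2^25 = 33554432, so n = 25.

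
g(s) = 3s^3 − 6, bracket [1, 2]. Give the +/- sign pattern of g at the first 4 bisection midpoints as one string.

s = 1.5 gives g = 4.125, positive; keep [1, 1.5]
s = 1.25 gives g = -0.140625, negative; keep [1.25, 1.5]
s = 1.375 gives g = 1.798828, positive; keep [1.25, 1.375]
s = 1.3125 gives g = 0.783, positive; keep [1.25, 1.3125]

+-++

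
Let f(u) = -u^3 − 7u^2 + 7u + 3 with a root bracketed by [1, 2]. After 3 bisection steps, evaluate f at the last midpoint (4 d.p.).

m = 1.5, f(m) = -5.625 (−); new bracket [1, 1.5]
m = 1.25, f(m) = -1.140625 (−); new bracket [1, 1.25]
m = 1.125, f(m) = 0.591797 (+); new bracket [1.125, 1.25]

0.5918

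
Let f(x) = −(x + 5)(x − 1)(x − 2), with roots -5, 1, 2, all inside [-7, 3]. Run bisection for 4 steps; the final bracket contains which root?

-5

f(-2) = -36 < 0, so the root lies in [-7, -2]
f(-4.5) = -17.875 < 0, so the root lies in [-7, -4.5]
f(-5.75) = 39.234375 > 0, so the root lies in [-5.75, -4.5]
f(-5.125) = 5.4551 > 0, so the root lies in [-5.125, -4.5]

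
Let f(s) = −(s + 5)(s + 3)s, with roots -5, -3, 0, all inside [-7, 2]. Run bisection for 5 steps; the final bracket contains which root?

f(-2.5) = 3.125 > 0, so the root lies in [-2.5, 2]
f(-0.25) = 3.265625 > 0, so the root lies in [-0.25, 2]
f(0.875) = -19.919922 < 0, so the root lies in [-0.25, 0.875]
f(0.3125) = -5.4993 < 0, so the root lies in [-0.25, 0.3125]
f(0.03125) = -0.4766 < 0, so the root lies in [-0.25, 0.03125]

0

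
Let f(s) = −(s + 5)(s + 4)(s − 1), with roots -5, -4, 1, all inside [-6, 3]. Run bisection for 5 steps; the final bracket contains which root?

midpoint -1.5: f = 21.875 > 0 → [-1.5, 3]
midpoint 0.75: f = 6.828125 > 0 → [0.75, 3]
midpoint 1.875: f = -35.341797 < 0 → [0.75, 1.875]
midpoint 1.3125: f = -10.4797 < 0 → [0.75, 1.3125]
midpoint 1.03125: f = -0.9483 < 0 → [0.75, 1.03125]

1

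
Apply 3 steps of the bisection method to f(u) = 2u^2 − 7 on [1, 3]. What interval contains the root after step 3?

[1.75, 2]

u = 2 gives f = 1, positive; keep [1, 2]
u = 1.5 gives f = -2.5, negative; keep [1.5, 2]
u = 1.75 gives f = -0.875, negative; keep [1.75, 2]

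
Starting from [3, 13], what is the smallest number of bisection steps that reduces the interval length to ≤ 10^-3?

Width after n steps is 10/2^n. Need 2^n ≥ 10/10^-3 = 10000.
2^13 = 8192 < 10000 ≤ 2^14 = 16384, so n = 14.

14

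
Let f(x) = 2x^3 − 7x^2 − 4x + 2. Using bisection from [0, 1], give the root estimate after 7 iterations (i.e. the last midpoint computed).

0.3359375

x = 0.5 gives f = -1.5, negative; keep [0, 0.5]
x = 0.25 gives f = 0.59375, positive; keep [0.25, 0.5]
x = 0.375 gives f = -0.378906, negative; keep [0.25, 0.375]
x = 0.3125 gives f = 0.1274, positive; keep [0.3125, 0.375]
x = 0.34375 gives f = -0.1209, negative; keep [0.3125, 0.34375]
x = 0.328125 gives f = 0.0045, positive; keep [0.328125, 0.34375]
x = 0.3359375 gives f = -0.0579, negative; keep [0.328125, 0.3359375]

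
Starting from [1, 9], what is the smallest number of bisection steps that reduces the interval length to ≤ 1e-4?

17

Width after n steps is 8/2^n. Need 2^n ≥ 8/1e-4 = 80000.
2^16 = 65536 < 80000 ≤ 2^17 = 131072, so n = 17.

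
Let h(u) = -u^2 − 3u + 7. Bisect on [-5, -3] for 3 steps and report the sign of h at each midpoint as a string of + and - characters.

m = -4, h(m) = 3 (+); new bracket [-5, -4]
m = -4.5, h(m) = 0.25 (+); new bracket [-5, -4.5]
m = -4.75, h(m) = -1.3125 (−); new bracket [-4.75, -4.5]

++-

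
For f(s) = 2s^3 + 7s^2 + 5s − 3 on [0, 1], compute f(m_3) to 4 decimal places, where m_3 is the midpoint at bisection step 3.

-0.0352

s = 0.5 gives f = 1.5, positive; keep [0, 0.5]
s = 0.25 gives f = -1.28125, negative; keep [0.25, 0.5]
s = 0.375 gives f = -0.035156, negative; keep [0.375, 0.5]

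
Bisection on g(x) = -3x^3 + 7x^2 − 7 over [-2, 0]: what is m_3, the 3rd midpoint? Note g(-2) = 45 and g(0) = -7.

m = -1, g(m) = 3 (+); new bracket [-1, 0]
m = -0.5, g(m) = -4.875 (−); new bracket [-1, -0.5]
m = -0.75, g(m) = -1.796875 (−); new bracket [-1, -0.75]

-0.75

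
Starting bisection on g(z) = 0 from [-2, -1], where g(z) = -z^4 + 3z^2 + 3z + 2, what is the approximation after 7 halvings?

g(-1.5) = -0.8125 < 0, so the root lies in [-1.5, -1]
g(-1.25) = 0.496094 > 0, so the root lies in [-1.5, -1.25]
g(-1.375) = -0.027588 < 0, so the root lies in [-1.375, -1.25]
g(-1.3125) = 0.2629 > 0, so the root lies in [-1.375, -1.3125]
g(-1.34375) = 0.1253 > 0, so the root lies in [-1.375, -1.34375]
g(-1.359375) = 0.0508 > 0, so the root lies in [-1.375, -1.359375]
g(-1.3671875) = 0.0121 > 0, so the root lies in [-1.375, -1.3671875]

-1.3671875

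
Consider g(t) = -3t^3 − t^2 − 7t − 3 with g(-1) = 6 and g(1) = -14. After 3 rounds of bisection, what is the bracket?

[-0.5, -0.25]

g(0) = -3 < 0, so the root lies in [-1, 0]
g(-0.5) = 0.625 > 0, so the root lies in [-0.5, 0]
g(-0.25) = -1.265625 < 0, so the root lies in [-0.5, -0.25]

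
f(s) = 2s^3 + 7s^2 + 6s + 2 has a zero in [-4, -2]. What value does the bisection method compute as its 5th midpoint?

-2.4375

m = -3, f(m) = -7 (−); new bracket [-3, -2]
m = -2.5, f(m) = -0.5 (−); new bracket [-2.5, -2]
m = -2.25, f(m) = 1.15625 (+); new bracket [-2.5, -2.25]
m = -2.375, f(m) = 0.4414 (+); new bracket [-2.5, -2.375]
m = -2.4375, f(m) = 0.0005 (+); new bracket [-2.5, -2.4375]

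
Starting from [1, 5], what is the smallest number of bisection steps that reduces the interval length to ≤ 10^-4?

16

Width after n steps is 4/2^n. Need 2^n ≥ 4/10^-4 = 40000.
2^15 = 32768 < 40000 ≤ 2^16 = 65536, so n = 16.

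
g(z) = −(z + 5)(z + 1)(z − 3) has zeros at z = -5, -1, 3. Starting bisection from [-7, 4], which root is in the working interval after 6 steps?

m = -1.5, g(m) = -7.875 (−); new bracket [-7, -1.5]
m = -4.25, g(m) = -17.671875 (−); new bracket [-7, -4.25]
m = -5.625, g(m) = 24.931641 (+); new bracket [-5.625, -4.25]
m = -4.9375, g(m) = -1.9534 (−); new bracket [-5.625, -4.9375]
m = -5.28125, g(m) = 9.9715 (+); new bracket [-5.28125, -4.9375]
m = -5.109375, g(m) = 3.6449 (+); new bracket [-5.109375, -4.9375]

-5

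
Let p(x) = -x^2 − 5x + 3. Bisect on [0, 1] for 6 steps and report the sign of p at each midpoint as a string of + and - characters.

x = 0.5 gives p = 0.25, positive; keep [0.5, 1]
x = 0.75 gives p = -1.3125, negative; keep [0.5, 0.75]
x = 0.625 gives p = -0.515625, negative; keep [0.5, 0.625]
x = 0.5625 gives p = -0.1289, negative; keep [0.5, 0.5625]
x = 0.53125 gives p = 0.0615, positive; keep [0.53125, 0.5625]
x = 0.546875 gives p = -0.0334, negative; keep [0.53125, 0.546875]

+---+-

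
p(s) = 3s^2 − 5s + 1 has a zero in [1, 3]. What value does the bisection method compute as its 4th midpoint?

1.375

midpoint 2: p = 3 > 0 → [1, 2]
midpoint 1.5: p = 0.25 > 0 → [1, 1.5]
midpoint 1.25: p = -0.5625 < 0 → [1.25, 1.5]
midpoint 1.375: p = -0.2031 < 0 → [1.375, 1.5]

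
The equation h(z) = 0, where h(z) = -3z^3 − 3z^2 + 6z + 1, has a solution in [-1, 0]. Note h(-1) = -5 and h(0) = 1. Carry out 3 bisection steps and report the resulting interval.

[-0.25, -0.125]

midpoint -0.5: h = -2.375 < 0 → [-0.5, 0]
midpoint -0.25: h = -0.640625 < 0 → [-0.25, 0]
midpoint -0.125: h = 0.208984 > 0 → [-0.25, -0.125]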